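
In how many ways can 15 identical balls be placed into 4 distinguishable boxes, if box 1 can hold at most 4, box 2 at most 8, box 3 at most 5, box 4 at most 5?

By stars and bars, unrestricted non-negative solutions to x_1+…+x_4 = 15 number C(15+3,3) = 816.
Subtract solutions that violate a single cap (substitute x_i' = x_i − (cap_i+1)): x_1 ≥ 5 gives C(13,3) = 286; x_2 ≥ 9 gives C(9,3) = 84; x_3 ≥ 6 gives C(12,3) = 220; x_4 ≥ 6 gives C(12,3) = 220. Together 810.
Add back pairs where two caps are both exceeded: 4 + 35 + 35 + 1 + 1 + 20 = 96.
By inclusion–exclusion the count is 816 − 810 + 96 = 102.

102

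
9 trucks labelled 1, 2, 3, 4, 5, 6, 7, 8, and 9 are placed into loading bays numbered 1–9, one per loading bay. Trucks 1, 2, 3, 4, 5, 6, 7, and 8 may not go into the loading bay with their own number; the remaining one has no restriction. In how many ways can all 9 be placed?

Let Aᵢ (for 1 ≤ i ≤ 8) be the placements that put truck i in its forbidden loading bay. Any j of these fix j positions, leaving (9−j)! ways to fill the rest, and there are C(8,j) ways to pick which j.
By inclusion–exclusion, the number of valid placements is Σ_{j=0}^{8} (−1)^j C(8,j)·(9−j)!.
Computing: 362880 − 322560 + 141120 − 40320 + 8400 − 1344 + 168 − 16 + 1 = 148329.

148329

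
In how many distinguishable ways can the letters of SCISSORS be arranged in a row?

SCISSORS has 8 letters with S appearing 4 times.
The number of distinct arrangements is 8!/(4!) = 40320/24 = 1680.

1680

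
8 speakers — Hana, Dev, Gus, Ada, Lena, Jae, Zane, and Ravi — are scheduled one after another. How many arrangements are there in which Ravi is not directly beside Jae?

30240

There are 8! = 40320 arrangements in all. If Ravi and Jae are adjacent, merging them into one block gives 2·(7)! = 10080 arrangements.
Complementary counting: 40320 − 10080 = 30240.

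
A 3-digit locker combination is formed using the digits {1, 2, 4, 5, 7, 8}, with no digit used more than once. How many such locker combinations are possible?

120

With no repetition, fill the 3 digits in order: 6 choices, then 5, down to 4.
That product is 6 × 5 × 4 = 120.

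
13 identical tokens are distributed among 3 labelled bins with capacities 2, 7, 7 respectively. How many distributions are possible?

By stars and bars, unrestricted non-negative solutions to x_1+…+x_3 = 13 number C(13+2,2) = 105.
Subtract solutions that violate a single cap (substitute x_i' = x_i − (cap_i+1)): x_1 ≥ 3 gives C(12,2) = 66; x_2 ≥ 8 gives C(7,2) = 21; x_3 ≥ 8 gives C(7,2) = 21. Together 108.
Add back pairs where two caps are both exceeded: 6 + 6 + 0 = 12.
By inclusion–exclusion the count is 105 − 108 + 12 = 9.

9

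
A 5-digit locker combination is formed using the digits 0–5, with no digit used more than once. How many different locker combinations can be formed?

720

This is a permutation of 5 out of 6: P(6,5) = 6!/1!.
That product is 6 × 5 × 4 × 3 × 2 = 720.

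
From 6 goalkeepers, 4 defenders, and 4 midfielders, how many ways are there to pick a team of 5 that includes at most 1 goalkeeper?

476

Split by how many goalkeepers are chosen (0 through 1).
Sum: C(6,0)·C(8,5) + C(6,1)·C(8,4) = 56 + 420 = 476.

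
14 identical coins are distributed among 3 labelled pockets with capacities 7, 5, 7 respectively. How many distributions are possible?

21

By stars and bars, unrestricted non-negative solutions to x_1+…+x_3 = 14 number C(14+2,2) = 120.
Subtract solutions that violate a single cap (substitute x_i' = x_i − (cap_i+1)): x_1 ≥ 8 gives C(8,2) = 28; x_2 ≥ 6 gives C(10,2) = 45; x_3 ≥ 8 gives C(8,2) = 28. Together 101.
Add back pairs where two caps are both exceeded: 1 + 0 + 1 = 2.
By inclusion–exclusion the count is 120 − 101 + 2 = 21.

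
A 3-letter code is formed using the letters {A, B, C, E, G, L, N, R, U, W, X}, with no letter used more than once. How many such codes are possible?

990

Choose and order 3 of the 11 symbols: the first letter has 11 options, the next 10, then 9.
That product is 11 × 10 × 9 = 990.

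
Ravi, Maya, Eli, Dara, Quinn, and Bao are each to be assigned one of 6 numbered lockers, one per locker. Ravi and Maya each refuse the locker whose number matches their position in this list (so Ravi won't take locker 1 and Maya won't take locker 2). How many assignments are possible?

Let Aᵢ (for i ∈ {1, 2}) be the placements that put person i in their forbidden locker. Any j of these fix j positions, leaving (6−j)! ways to fill the rest, and there are C(2,j) ways to pick which j.
By inclusion–exclusion, the number of valid placements is Σ_{j=0}^{2} (−1)^j C(2,j)·(6−j)!.
Computing: 720 − 240 + 24 = 504.

504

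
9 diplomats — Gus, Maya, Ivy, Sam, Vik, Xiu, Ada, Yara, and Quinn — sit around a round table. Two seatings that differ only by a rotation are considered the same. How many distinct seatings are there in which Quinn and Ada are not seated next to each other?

Without the restriction there are (8)! = 40320 seatings.
Those with Quinn next to Ada: fuse the pair into one unit and seat 8 units around a circle — 2·(7)! = 10080.
Subtracting, 40320 − 10080 = 30240.

30240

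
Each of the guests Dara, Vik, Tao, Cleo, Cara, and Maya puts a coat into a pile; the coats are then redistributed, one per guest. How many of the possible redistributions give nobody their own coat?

265

Count assignments avoiding every fixed point. For any j of the 6 guests fixed to their own coat, the other 6−j can be arranged in (6−j)! ways.
By inclusion–exclusion this is Σ_{j=0}^{6} (−1)^j C(6,j)·(6−j)!.
Computing: 720 − 720 + 360 − 120 + 30 − 6 + 1 = 265.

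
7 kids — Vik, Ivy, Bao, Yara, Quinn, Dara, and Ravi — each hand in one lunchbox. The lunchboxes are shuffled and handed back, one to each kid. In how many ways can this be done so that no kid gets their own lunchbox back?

1854

This is the derangement count D_7: permutations of 7 items with no fixed point.
By inclusion–exclusion this is Σ_{j=0}^{7} (−1)^j C(7,j)·(7−j)!.
Computing: 5040 − 5040 + 2520 − 840 + 210 − 42 + 7 − 1 = 1854.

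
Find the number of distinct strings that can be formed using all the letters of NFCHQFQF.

The 8 letters of NFCHQFQF have repeats: F appearing 3 times and Q appearing twice.
So there are 8! / (3!·2!) = 3360 distinguishable arrangements.

3360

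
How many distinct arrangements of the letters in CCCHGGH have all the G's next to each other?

60

Treat the 2 copies of G as a single block. The multiset to arrange is then {GG, C, C, C, H, H}, 6 items in all.
That gives (6)!/(3!·2!) = 60 arrangements.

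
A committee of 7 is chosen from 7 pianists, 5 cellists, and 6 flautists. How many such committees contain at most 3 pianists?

24816

Split by how many pianists are chosen (0 through 3).
Sum: C(7,0)·C(11,7) + C(7,1)·C(11,6) + C(7,2)·C(11,5) + C(7,3)·C(11,4) = 330 + 3234 + 9702 + 11550 = 24816.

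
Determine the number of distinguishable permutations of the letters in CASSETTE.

5040

The 8 letters of CASSETTE have repeats: E appearing twice, S appearing twice, and T appearing twice.
The number of distinct arrangements is 8!/(2!·2!·2!) = 40320/8 = 5040.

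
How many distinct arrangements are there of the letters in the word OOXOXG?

The 6 letters of OOXOXG have repeats: O appearing 3 times and X appearing twice.
Dividing 6! = 720 by 3!·2! = 12 for the repeated letters gives 60.

60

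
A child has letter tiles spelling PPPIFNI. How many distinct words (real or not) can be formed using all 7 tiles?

420

Letter multiplicities in PPPIFNI: F×1, I×2, N×1, P×3.
Dividing 7! = 5040 by 3!·2! = 12 for the repeated letters gives 420.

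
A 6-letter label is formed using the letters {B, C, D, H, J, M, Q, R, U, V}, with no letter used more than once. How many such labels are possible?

151200

This is a permutation of 6 out of 10: P(10,6) = 10!/4!.
10 × 9 × 8 × 7 × 6 × 5 = 151200.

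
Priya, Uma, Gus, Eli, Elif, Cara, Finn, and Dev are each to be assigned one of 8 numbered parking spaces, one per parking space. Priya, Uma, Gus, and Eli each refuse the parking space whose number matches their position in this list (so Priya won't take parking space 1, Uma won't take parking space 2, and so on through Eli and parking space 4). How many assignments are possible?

Let Aᵢ (for 1 ≤ i ≤ 4) be the placements that put person i in their forbidden parking space. Any j of these fix j positions, leaving (8−j)! ways to fill the rest, and there are C(4,j) ways to pick which j.
By inclusion–exclusion, the number of valid placements is Σ_{j=0}^{4} (−1)^j C(4,j)·(8−j)!.
Computing: 40320 − 20160 + 4320 − 480 + 24 = 24024.

24024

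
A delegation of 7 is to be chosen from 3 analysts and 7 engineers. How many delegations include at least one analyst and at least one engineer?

Unrestricted: C(10,7) = 120 ways to pick any 7 of the 10.
Selections missing a whole group: no analysts → C(7,7) = 1; no engineers → C(3,7) = 0.
Both groups omitted at once is impossible, so 120 − 1 = 119.

119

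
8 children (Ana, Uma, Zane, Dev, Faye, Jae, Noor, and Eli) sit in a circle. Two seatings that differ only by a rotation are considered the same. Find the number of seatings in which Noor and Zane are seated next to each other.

1440

Glue Noor and Zane into a block (2 internal orders). Seating 7 units around a circle gives (6)! arrangements.
So 2 × (6)! = 2 × 720 = 1440.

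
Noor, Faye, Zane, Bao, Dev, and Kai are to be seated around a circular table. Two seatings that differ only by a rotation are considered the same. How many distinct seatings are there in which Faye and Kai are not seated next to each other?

Without the restriction there are (5)! = 120 seatings.
Those with Faye next to Kai: fuse the pair into one unit and seat 5 units around a circle — 2·(4)! = 48.
Subtracting, 120 − 48 = 72.

72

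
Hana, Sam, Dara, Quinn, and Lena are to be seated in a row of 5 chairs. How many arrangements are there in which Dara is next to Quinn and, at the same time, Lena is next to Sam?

24

Treat {Dara,Quinn} as one block (2 orders) and {Lena,Sam} as another (2 orders).
That leaves 3 units to arrange: 2 × 2 × 3! = 4 × 6 = 24.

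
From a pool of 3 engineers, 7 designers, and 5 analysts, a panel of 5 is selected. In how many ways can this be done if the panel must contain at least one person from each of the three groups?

With no constraint there are C(15,5) = 3003 possible selections.
Subtract selections that omit an entire group: no engineers → C(12,5) = 792; no designers → C(8,5) = 56; no analysts → C(10,5) = 252.
Add back selections omitting two groups (i.e. drawn from a single group): C(3,5) + C(7,5) + C(5,5) = 22.
By inclusion–exclusion: 3003 − 1100 + 22 = 1925.

1925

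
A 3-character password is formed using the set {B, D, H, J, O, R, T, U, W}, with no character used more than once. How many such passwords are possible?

504

With no repetition, fill the 3 characters in order: 9 choices, then 8, down to 7.
That product is 9 × 8 × 7 = 504.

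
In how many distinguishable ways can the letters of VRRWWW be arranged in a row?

The 6 letters of VRRWWW have repeats: R appearing twice and W appearing 3 times.
The number of distinct arrangements is 6!/(3!·2!) = 720/12 = 60.

60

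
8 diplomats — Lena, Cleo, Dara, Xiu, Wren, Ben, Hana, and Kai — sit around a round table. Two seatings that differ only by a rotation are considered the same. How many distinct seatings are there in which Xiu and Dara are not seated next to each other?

All circular seatings of 8 people number (7)! = 5040.
Seatings with Xiu beside Dara: treat them as a block with 2 internal orders, giving 2 × (6)! = 1440.
Subtracting, 5040 − 1440 = 3600.

3600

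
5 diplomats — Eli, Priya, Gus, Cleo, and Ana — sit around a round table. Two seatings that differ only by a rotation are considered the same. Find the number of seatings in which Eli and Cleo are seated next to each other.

12

Treat {Eli, Cleo} as one unit (2 internal orders) and seat the resulting 4 units around the table: (3)! circular arrangements.
So 2 × (3)! = 2 × 6 = 12.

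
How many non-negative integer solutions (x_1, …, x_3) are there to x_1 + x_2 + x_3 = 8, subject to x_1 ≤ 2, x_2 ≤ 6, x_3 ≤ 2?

6

Ignoring the caps, the number of non-negative solutions to x_1+…+x_3 = 8 is C(10,2) = 45.
Subtract solutions that violate a single cap (substitute x_i' = x_i − (cap_i+1)): x_1 ≥ 3 gives C(7,2) = 21; x_2 ≥ 7 gives C(3,2) = 3; x_3 ≥ 3 gives C(7,2) = 21. Together 45.
Add back pairs where two caps are both exceeded: 0 + 6 + 0 = 6.
By inclusion–exclusion the count is 45 − 45 + 6 = 6.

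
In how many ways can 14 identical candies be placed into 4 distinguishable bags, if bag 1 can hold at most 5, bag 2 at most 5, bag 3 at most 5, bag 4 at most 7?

Without the upper bounds there are C(17,3) = 680 ways to split 14 among 4 bags.
Subtract solutions that violate a single cap (substitute x_i' = x_i − (cap_i+1)): x_1 ≥ 6 gives C(11,3) = 165; x_2 ≥ 6 gives C(11,3) = 165; x_3 ≥ 6 gives C(11,3) = 165; x_4 ≥ 8 gives C(9,3) = 84. Together 579.
Add back pairs where two caps are both exceeded: 10 + 10 + 1 + 10 + 1 + 1 = 33.
By inclusion–exclusion the count is 680 − 579 + 33 = 134.

134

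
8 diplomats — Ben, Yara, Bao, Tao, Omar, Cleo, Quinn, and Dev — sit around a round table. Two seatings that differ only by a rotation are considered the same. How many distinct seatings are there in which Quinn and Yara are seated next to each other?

1440

Treat {Quinn, Yara} as one unit (2 internal orders) and seat the resulting 7 units around the table: (6)! circular arrangements.
So 2 × (6)! = 2 × 720 = 1440.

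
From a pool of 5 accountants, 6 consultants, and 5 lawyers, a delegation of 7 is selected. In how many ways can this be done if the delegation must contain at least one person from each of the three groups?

Total 7-person selections from all 16: C(16,7) = 11440.
Selections missing a whole group: no accountants → C(11,7) = 330; no consultants → C(10,7) = 120; no lawyers → C(11,7) = 330.
Add back selections omitting two groups (i.e. drawn from a single group): C(5,7) + C(6,7) + C(5,7) = 0.
By inclusion–exclusion: 11440 − 780 + 0 = 10660.

10660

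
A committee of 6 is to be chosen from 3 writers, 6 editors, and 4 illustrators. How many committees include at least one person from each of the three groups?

1416

With no constraint there are C(13,6) = 1716 possible selections.
Selections missing a whole group: no writers → C(10,6) = 210; no editors → C(7,6) = 7; no illustrators → C(9,6) = 84.
Add back selections omitting two groups (i.e. drawn from a single group): C(3,6) + C(6,6) + C(4,6) = 1.
By inclusion–exclusion: 1716 − 301 + 1 = 1416.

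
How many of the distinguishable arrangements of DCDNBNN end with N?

With the last slot taken by N, it remains to arrange the other 6 letters (DCDBNN).
Those 6 letters have D appearing twice and N appearing twice, giving (6)!/(2!·2!) = 180.

180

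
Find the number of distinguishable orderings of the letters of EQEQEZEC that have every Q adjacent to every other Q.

Treat the 2 copies of Q as a single block. The multiset to arrange is then {QQ, C, E, E, E, E, Z}, 7 items in all.
That gives (7)!/(4!) = 210 arrangements.

210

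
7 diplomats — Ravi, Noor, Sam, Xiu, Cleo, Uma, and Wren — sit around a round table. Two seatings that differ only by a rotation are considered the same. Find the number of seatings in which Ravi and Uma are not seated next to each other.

480

Without the restriction there are (6)! = 720 seatings.
Seatings with Ravi beside Uma: treat them as a block with 2 internal orders, giving 2 × (5)! = 240.
Subtracting, 720 − 240 = 480.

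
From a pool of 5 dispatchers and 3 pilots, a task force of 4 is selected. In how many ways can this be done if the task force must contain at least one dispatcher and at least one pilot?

65

With no constraint there are C(8,4) = 70 possible selections.
Subtract selections that omit an entire group: no dispatchers → C(3,4) = 0; no pilots → C(5,4) = 5.
Both groups omitted at once is impossible, so 70 − 5 = 65.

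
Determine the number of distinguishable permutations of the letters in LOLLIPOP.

1680

LOLLIPOP has 8 letters with L appearing 3 times, O appearing twice, and P appearing twice.
So there are 8! / (3!·2!·2!) = 1680 distinguishable arrangements.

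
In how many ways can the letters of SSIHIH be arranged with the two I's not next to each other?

There are 6!/(2!·2!·2!) = 90 arrangements of SSIHIH in total.
If the two I's are adjacent, glue them into one block, leaving 5 items to arrange: (5)!/(2!·2!) = 30 ways.
Hence 90 − 30 = 60.

60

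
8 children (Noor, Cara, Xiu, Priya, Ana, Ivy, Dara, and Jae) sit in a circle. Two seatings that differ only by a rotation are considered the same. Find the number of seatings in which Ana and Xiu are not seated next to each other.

3600

Without the restriction there are (7)! = 5040 seatings.
Seatings with Ana beside Xiu: treat them as a block with 2 internal orders, giving 2 × (6)! = 1440.
Subtracting, 5040 − 1440 = 3600.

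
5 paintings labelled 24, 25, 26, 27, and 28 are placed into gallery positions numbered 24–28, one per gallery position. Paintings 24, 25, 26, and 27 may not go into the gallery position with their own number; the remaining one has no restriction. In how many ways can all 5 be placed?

Let Aᵢ (for 24 ≤ i ≤ 27) be the placements that put painting i in its forbidden gallery position. Any j of these fix j positions, leaving (5−j)! ways to fill the rest, and there are C(4,j) ways to pick which j.
By inclusion–exclusion, the number of valid placements is Σ_{j=0}^{4} (−1)^j C(4,j)·(5−j)!.
Computing: 120 − 96 + 36 − 8 + 1 = 53.

53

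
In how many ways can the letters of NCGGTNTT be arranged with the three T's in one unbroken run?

180

Treat the 3 copies of T as a single block. The multiset to arrange is then {TTT, C, G, G, N, N}, 6 items in all.
That gives (6)!/(2!·2!) = 180 arrangements.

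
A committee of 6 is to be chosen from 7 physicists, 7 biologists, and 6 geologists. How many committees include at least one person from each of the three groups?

Total 6-person selections from all 20: C(20,6) = 38760.
Subtract selections that omit an entire group: no physicists → C(13,6) = 1716; no biologists → C(13,6) = 1716; no geologists → C(14,6) = 3003.
Add back selections omitting two groups (i.e. drawn from a single group): C(7,6) + C(7,6) + C(6,6) = 15.
By inclusion–exclusion: 38760 − 6435 + 15 = 32340.

32340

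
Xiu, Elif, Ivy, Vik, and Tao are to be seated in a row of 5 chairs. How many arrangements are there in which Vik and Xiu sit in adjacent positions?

Glue Vik and Xiu into one block (2 internal orders), leaving 4 units to arrange in a row.
That gives 2 × 4! = 2 × 24 = 48.

48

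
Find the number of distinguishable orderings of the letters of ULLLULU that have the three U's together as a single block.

5

Treat the 3 copies of U as a single block. The multiset to arrange is then {UUU, L, L, L, L}, 5 items in all.
That gives (5)!/(4!) = 5 arrangements.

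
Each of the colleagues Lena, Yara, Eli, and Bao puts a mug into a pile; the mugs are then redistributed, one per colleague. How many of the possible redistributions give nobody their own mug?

9

This is the derangement count D_4: permutations of 4 items with no fixed point.
By inclusion–exclusion this is Σ_{j=0}^{4} (−1)^j C(4,j)·(4−j)!.
Computing: 24 − 24 + 12 − 4 + 1 = 9.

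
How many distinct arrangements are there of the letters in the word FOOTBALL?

10080

The 8 letters of FOOTBALL have repeats: L appearing twice and O appearing twice.
The number of distinct arrangements is 8!/(2!·2!) = 40320/4 = 10080.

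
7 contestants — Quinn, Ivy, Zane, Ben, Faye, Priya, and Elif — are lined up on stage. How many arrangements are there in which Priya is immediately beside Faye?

1440

Place the 5 others and the Priya-Faye pair as 6 objects in a line; the pair has 2 internal arrangements.
That gives 2 × 6! = 2 × 720 = 1440.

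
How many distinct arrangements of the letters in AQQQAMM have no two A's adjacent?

Total arrangements of AQQQAMM: 7!/(3!·2!·2!) = 210.
Arrangements with the A's together: treat AA as one letter, giving (6)!/(3!·2!) = 60.
Subtracting, 210 − 60 = 150 arrangements keep the A's apart.

150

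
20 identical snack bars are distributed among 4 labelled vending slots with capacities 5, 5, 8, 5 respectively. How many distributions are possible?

20

Without the upper bounds there are C(23,3) = 1771 ways to split 20 among 4 vending slots.
Subtract solutions that violate a single cap (substitute x_i' = x_i − (cap_i+1)): x_1 ≥ 6 gives C(17,3) = 680; x_2 ≥ 6 gives C(17,3) = 680; x_3 ≥ 9 gives C(14,3) = 364; x_4 ≥ 6 gives C(17,3) = 680. Together 2404.
Add back pairs where two caps are both exceeded: 165 + 56 + 165 + 56 + 165 + 56 = 663.
Subtract triples: 0 + 10 + 0 + 0 = 10.
By inclusion–exclusion the count is 1771 − 2404 + 663 − 10 = 20.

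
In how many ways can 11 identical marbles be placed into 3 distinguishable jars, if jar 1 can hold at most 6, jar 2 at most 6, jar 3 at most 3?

14

Without the upper bounds there are C(13,2) = 78 ways to split 11 among 3 jars.
Subtract solutions that violate a single cap (substitute x_i' = x_i − (cap_i+1)): x_1 ≥ 7 gives C(6,2) = 15; x_2 ≥ 7 gives C(6,2) = 15; x_3 ≥ 4 gives C(9,2) = 36. Together 66.
Add back pairs where two caps are both exceeded: 0 + 1 + 1 = 2.
By inclusion–exclusion the count is 78 − 66 + 2 = 14.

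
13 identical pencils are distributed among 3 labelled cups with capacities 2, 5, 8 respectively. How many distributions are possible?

6

By stars and bars, unrestricted non-negative solutions to x_1+…+x_3 = 13 number C(13+2,2) = 105.
Subtract solutions that violate a single cap (substitute x_i' = x_i − (cap_i+1)): x_1 ≥ 3 gives C(12,2) = 66; x_2 ≥ 6 gives C(9,2) = 36; x_3 ≥ 9 gives C(6,2) = 15. Together 117.
Add back pairs where two caps are both exceeded: 15 + 3 + 0 = 18.
By inclusion–exclusion the count is 105 − 117 + 18 = 6.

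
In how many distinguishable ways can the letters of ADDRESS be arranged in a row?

The 7 letters of ADDRESS have repeats: D appearing twice and S appearing twice.
Dividing 7! = 5040 by 2!·2! = 4 for the repeated letters gives 1260.

1260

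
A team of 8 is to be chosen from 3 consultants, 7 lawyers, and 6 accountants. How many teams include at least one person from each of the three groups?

11529

With no constraint there are C(16,8) = 12870 possible selections.
Subtract selections that omit an entire group: no consultants → C(13,8) = 1287; no lawyers → C(9,8) = 9; no accountants → C(10,8) = 45.
Add back selections omitting two groups (i.e. drawn from a single group): C(3,8) + C(7,8) + C(6,8) = 0.
By inclusion–exclusion: 12870 − 1341 + 0 = 11529.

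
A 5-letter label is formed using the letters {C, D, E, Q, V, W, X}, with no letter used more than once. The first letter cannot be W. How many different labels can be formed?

2160

The first letter has 7−1 = 6 choices (anything except W).
The remaining 4 letters are filled from the other 6 symbols without repetition: 6 × 5 × 4 × 3 = 360.
Total: 6 × 360 = 2160.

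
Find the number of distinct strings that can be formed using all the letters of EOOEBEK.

Letter multiplicities in EOOEBEK: B×1, E×3, K×1, O×2.
The number of distinct arrangements is 7!/(3!·2!) = 5040/12 = 420.

420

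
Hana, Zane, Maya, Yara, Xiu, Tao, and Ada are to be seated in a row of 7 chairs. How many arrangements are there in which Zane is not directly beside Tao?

3600

There are 7! = 5040 arrangements in all. If Zane and Tao are adjacent, merging them into one block gives 2·(6)! = 1440 arrangements.
So 5040 − 1440 = 3600 arrangements keep them apart.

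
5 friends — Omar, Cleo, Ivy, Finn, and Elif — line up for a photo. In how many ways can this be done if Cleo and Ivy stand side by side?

Treat {Cleo, Ivy} as a single unit. There are 4 units to order, and the pair itself can be ordered 2 ways.
That gives 2 × 4! = 2 × 24 = 48.

48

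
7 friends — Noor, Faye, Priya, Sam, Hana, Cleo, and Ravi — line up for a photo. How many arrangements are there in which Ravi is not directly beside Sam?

Of the 7! = 5040 arrangements, those with Ravi and Sam adjacent number 2 × 6! = 1440 (treat the pair as a block with 2 internal orders).
So 5040 − 1440 = 3600 arrangements keep them apart.

3600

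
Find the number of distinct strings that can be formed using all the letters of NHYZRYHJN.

Letter multiplicities in NHYZRYHJN: H×2, J×1, N×2, R×1, Y×2, Z×1.
Dividing 9! = 362880 by 2!·2!·2! = 8 for the repeated letters gives 45360.

45360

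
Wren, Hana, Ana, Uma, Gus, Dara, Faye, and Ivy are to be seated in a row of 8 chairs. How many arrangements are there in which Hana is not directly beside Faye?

Of the 8! = 40320 arrangements, those with Hana and Faye adjacent number 2 × 7! = 10080 (treat the pair as a block with 2 internal orders).
Complementary counting: 40320 − 10080 = 30240.

30240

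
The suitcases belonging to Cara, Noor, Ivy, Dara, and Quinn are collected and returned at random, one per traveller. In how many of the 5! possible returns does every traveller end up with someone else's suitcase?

44

Let Aᵢ be the assignments in which traveller i gets their own suitcase. We want the size of the complement of A₁∪…∪A_5.
By inclusion–exclusion this is Σ_{j=0}^{5} (−1)^j C(5,j)·(5−j)!.
Computing: 120 − 120 + 60 − 20 + 5 − 1 = 44.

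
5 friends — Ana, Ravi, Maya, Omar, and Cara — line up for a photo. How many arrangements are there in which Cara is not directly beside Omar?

72

Of the 5! = 120 arrangements, those with Cara and Omar adjacent number 2 × 4! = 48 (treat the pair as a block with 2 internal orders).
So 120 − 48 = 72 arrangements keep them apart.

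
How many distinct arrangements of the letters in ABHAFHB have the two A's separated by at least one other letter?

450

Total arrangements of ABHAFHB: 7!/(2!·2!·2!) = 630.
If the two A's are adjacent, glue them into one block, leaving 6 items to arrange: (6)!/(2!·2!) = 180 ways.
Subtracting, 630 − 180 = 450 arrangements keep the A's apart.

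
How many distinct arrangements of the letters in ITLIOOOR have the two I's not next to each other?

2520

There are 8!/(3!·2!) = 3360 arrangements of ITLIOOOR in total.
If the two I's are adjacent, glue them into one block, leaving 7 items to arrange: (7)!/(3!) = 840 ways.
Subtracting, 3360 − 840 = 2520 arrangements keep the I's apart.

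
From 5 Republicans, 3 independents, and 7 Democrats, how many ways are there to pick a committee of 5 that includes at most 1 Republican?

1302

Split by how many Republicans are chosen (0 through 1).
Sum: C(5,0)·C(10,5) + C(5,1)·C(10,4) = 252 + 1050 = 1302.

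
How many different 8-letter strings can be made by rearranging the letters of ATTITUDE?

6720

The 8 letters of ATTITUDE have repeats: T appearing 3 times.
Dividing 8! = 40320 by 3! = 6 for the repeated letters gives 6720.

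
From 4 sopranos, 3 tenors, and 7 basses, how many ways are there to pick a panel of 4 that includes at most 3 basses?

Split by how many basses are chosen (0 through 3).
Sum: C(7,0)·C(7,4) + C(7,1)·C(7,3) + C(7,2)·C(7,2) + C(7,3)·C(7,1) = 35 + 245 + 441 + 245 = 966.

966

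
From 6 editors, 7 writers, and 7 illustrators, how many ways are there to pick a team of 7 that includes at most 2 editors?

Split by how many editors are chosen (0 through 2).
Sum: C(6,0)·C(14,7) + C(6,1)·C(14,6) + C(6,2)·C(14,5) = 3432 + 18018 + 30030 = 51480.

51480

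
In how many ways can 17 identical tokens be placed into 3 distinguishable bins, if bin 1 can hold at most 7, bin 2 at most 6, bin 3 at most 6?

6

Ignoring the caps, the number of non-negative solutions to x_1+…+x_3 = 17 is C(19,2) = 171.
Subtract solutions that violate a single cap (substitute x_i' = x_i − (cap_i+1)): x_1 ≥ 8 gives C(11,2) = 55; x_2 ≥ 7 gives C(12,2) = 66; x_3 ≥ 7 gives C(12,2) = 66. Together 187.
Add back pairs where two caps are both exceeded: 6 + 6 + 10 = 22.
By inclusion–exclusion the count is 171 − 187 + 22 = 6.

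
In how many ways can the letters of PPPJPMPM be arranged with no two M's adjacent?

126

There are 8!/(5!·2!) = 168 arrangements of PPPJPMPM in total.
If the two M's are adjacent, glue them into one block, leaving 7 items to arrange: (7)!/(5!) = 42 ways.
Subtracting, 168 − 42 = 126 arrangements keep the M's apart.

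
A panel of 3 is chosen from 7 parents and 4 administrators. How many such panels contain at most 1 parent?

46

Split by how many parents are chosen (0 through 1).
Sum: C(7,0)·C(4,3) + C(7,1)·C(4,2) = 4 + 42 = 46.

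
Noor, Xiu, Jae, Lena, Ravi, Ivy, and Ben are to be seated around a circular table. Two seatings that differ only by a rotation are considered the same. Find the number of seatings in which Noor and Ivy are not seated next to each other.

Without the restriction there are (6)! = 720 seatings.
Those with Noor next to Ivy: fuse the pair into one unit and seat 6 units around a circle — 2·(5)! = 240.
Subtracting, 720 − 240 = 480.

480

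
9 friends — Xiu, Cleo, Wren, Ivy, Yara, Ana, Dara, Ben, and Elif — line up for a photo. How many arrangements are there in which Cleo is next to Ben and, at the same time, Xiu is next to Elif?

20160

Treat {Cleo,Ben} as one block (2 orders) and {Xiu,Elif} as another (2 orders).
That leaves 7 units to arrange: 2 × 2 × 7! = 4 × 5040 = 20160.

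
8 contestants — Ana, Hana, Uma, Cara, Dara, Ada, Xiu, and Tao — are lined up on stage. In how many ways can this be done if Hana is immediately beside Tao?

Treat {Hana, Tao} as a single unit. There are 7 units to order, and the pair itself can be ordered 2 ways.
That gives 2 × 7! = 2 × 5040 = 10080.

10080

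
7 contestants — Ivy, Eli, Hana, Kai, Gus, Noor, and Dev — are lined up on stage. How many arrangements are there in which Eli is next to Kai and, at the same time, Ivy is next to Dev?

480

Treat {Eli,Kai} as one block (2 orders) and {Ivy,Dev} as another (2 orders).
That leaves 5 units to arrange: 2 × 2 × 5! = 4 × 120 = 480.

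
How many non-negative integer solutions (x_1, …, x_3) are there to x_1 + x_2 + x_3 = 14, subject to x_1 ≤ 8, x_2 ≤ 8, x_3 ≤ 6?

42

Ignoring the caps, the number of non-negative solutions to x_1+…+x_3 = 14 is C(16,2) = 120.
Subtract solutions that violate a single cap (substitute x_i' = x_i − (cap_i+1)): x_1 ≥ 9 gives C(7,2) = 21; x_2 ≥ 9 gives C(7,2) = 21; x_3 ≥ 7 gives C(9,2) = 36. Together 78.
No two caps can be exceeded simultaneously, so the pair terms are all 0.
By inclusion–exclusion the count is 120 − 78 + 0 = 42.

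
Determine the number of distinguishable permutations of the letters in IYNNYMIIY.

5040

IYNNYMIIY has 9 letters with I appearing 3 times, N appearing twice, and Y appearing 3 times.
Dividing 9! = 362880 by 3!·3!·2! = 72 for the repeated letters gives 5040.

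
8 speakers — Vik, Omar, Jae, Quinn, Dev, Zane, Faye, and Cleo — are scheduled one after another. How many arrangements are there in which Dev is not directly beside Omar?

30240

There are 8! = 40320 arrangements in all. If Dev and Omar are adjacent, merging them into one block gives 2·(7)! = 10080 arrangements.
So 40320 − 10080 = 30240 arrangements keep them apart.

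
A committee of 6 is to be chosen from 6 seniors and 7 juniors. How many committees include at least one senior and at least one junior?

1708

Unrestricted: C(13,6) = 1716 ways to pick any 6 of the 13.
Subtract selections that omit an entire group: no seniors → C(7,6) = 7; no juniors → C(6,6) = 1.
Both groups omitted at once is impossible, so 1716 − 8 = 1708.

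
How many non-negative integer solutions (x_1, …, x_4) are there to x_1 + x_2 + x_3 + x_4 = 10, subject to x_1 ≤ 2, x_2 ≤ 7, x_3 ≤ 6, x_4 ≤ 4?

Ignoring the caps, the number of non-negative solutions to x_1+…+x_4 = 10 is C(13,3) = 286.
Subtract solutions that violate a single cap (substitute x_i' = x_i − (cap_i+1)): x_1 ≥ 3 gives C(10,3) = 120; x_2 ≥ 8 gives C(5,3) = 10; x_3 ≥ 7 gives C(6,3) = 20; x_4 ≥ 5 gives C(8,3) = 56. Together 206.
Add back pairs where two caps are both exceeded: 0 + 1 + 10 + 0 + 0 + 0 = 11.
By inclusion–exclusion the count is 286 − 206 + 11 = 91.

91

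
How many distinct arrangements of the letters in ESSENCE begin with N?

With the first slot taken by N, it remains to arrange the other 6 letters (ESSECE).
Those 6 letters have E appearing 3 times and S appearing twice, giving (6)!/(3!·2!) = 60.

60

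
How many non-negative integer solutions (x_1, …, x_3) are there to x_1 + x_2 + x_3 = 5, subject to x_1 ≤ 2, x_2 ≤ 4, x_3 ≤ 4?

Without the upper bounds there are C(7,2) = 21 ways to split 5 among 3 variables.
Subtract solutions that violate a single cap (substitute x_i' = x_i − (cap_i+1)): x_1 ≥ 3 gives C(4,2) = 6; x_2 ≥ 5 gives C(2,2) = 1; x_3 ≥ 5 gives C(2,2) = 1. Together 8.
No two caps can be exceeded simultaneously, so the pair terms are all 0.
By inclusion–exclusion the count is 21 − 8 + 0 = 13.

13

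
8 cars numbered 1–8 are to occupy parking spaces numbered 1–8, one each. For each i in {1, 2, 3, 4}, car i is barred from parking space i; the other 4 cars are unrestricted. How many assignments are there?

24024

Let Aᵢ (for 1 ≤ i ≤ 4) be the placements that put car i in its forbidden parking space. Any j of these fix j positions, leaving (8−j)! ways to fill the rest, and there are C(4,j) ways to pick which j.
By inclusion–exclusion, the number of valid placements is Σ_{j=0}^{4} (−1)^j C(4,j)·(8−j)!.
Computing: 40320 − 20160 + 4320 − 480 + 24 = 24024.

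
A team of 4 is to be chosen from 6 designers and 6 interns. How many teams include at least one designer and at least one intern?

With no constraint there are C(12,4) = 495 possible selections.
Subtract selections that omit an entire group: no designers → C(6,4) = 15; no interns → C(6,4) = 15.
Both groups omitted at once is impossible, so 495 − 30 = 465.

465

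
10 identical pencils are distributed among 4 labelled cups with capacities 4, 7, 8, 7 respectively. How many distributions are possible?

206

Ignoring the caps, the number of non-negative solutions to x_1+…+x_4 = 10 is C(13,3) = 286.
Subtract solutions that violate a single cap (substitute x_i' = x_i − (cap_i+1)): x_1 ≥ 5 gives C(8,3) = 56; x_2 ≥ 8 gives C(5,3) = 10; x_3 ≥ 9 gives C(4,3) = 4; x_4 ≥ 8 gives C(5,3) = 10. Together 80.
No two caps can be exceeded simultaneously, so the pair terms are all 0.
By inclusion–exclusion the count is 286 − 80 + 0 = 206.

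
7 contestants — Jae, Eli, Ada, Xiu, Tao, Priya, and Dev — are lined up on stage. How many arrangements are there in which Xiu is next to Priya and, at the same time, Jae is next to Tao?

Treat {Xiu,Priya} as one block (2 orders) and {Jae,Tao} as another (2 orders).
That leaves 5 units to arrange: 2 × 2 × 5! = 4 × 120 = 480.

480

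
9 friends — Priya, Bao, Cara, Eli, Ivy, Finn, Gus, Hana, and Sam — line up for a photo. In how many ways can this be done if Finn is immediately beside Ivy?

Glue Finn and Ivy into one block (2 internal orders), leaving 8 units to arrange in a row.
That gives 2 × 8! = 2 × 40320 = 80640.

80640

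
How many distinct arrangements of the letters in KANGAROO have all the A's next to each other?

2520

Treat the 2 copies of A as a single block. The multiset to arrange is then {AA, G, K, N, O, O, R}, 7 items in all.
That gives (7)!/(2!) = 2520 arrangements.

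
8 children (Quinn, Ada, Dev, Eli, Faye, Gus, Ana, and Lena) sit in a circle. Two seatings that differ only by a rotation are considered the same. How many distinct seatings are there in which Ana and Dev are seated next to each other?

1440

Treat {Ana, Dev} as one unit (2 internal orders) and seat the resulting 7 units around the table: (6)! circular arrangements.
So 2 × (6)! = 2 × 720 = 1440.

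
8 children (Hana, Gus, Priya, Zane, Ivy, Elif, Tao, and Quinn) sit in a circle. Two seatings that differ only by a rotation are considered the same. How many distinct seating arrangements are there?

5040

Around a circle, 8 distinct people have 8!/8 = (7)! = 5040 rotationally distinct seatings.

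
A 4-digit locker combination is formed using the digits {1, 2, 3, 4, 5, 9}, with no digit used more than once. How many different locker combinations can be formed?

This is a permutation of 4 out of 6: P(6,4) = 6!/2!.
That product is 6 × 5 × 4 × 3 = 360.

360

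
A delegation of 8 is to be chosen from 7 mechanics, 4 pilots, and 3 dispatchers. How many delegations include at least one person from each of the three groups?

Unrestricted: C(14,8) = 3003 ways to pick any 8 of the 14.
Selections missing a whole group: no mechanics → C(7,8) = 0; no pilots → C(10,8) = 45; no dispatchers → C(11,8) = 165.
Add back selections omitting two groups (i.e. drawn from a single group): C(7,8) + C(4,8) + C(3,8) = 0.
By inclusion–exclusion: 3003 − 210 + 0 = 2793.

2793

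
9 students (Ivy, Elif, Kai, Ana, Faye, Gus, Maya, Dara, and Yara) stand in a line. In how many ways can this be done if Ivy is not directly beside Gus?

Of the 9! = 362880 arrangements, those with Ivy and Gus adjacent number 2 × 8! = 80640 (treat the pair as a block with 2 internal orders).
So 362880 − 80640 = 282240 arrangements keep them apart.

282240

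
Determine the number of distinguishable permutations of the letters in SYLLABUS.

Letter multiplicities in SYLLABUS: A×1, B×1, L×2, S×2, U×1, Y×1.
Dividing 8! = 40320 by 2!·2! = 4 for the repeated letters gives 10080.

10080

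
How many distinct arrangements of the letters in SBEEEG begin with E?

Fix E in the first position and arrange the remaining 5 letters.
Those 5 letters have E appearing twice, giving (5)!/(2!) = 60.

60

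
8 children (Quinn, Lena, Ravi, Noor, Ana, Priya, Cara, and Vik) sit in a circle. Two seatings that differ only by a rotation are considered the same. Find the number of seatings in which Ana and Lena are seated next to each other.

1440

Glue Ana and Lena into a block (2 internal orders). Seating 7 units around a circle gives (6)! arrangements.
So 2 × (6)! = 2 × 720 = 1440.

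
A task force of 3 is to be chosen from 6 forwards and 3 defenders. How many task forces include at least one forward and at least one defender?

Unrestricted: C(9,3) = 84 ways to pick any 3 of the 9.
Subtract selections that omit an entire group: no forwards → C(3,3) = 1; no defenders → C(6,3) = 20.
Both groups omitted at once is impossible, so 84 − 21 = 63.

63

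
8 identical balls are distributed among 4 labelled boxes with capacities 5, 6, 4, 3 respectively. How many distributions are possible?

Ignoring the caps, the number of non-negative solutions to x_1+…+x_4 = 8 is C(11,3) = 165.
Subtract solutions that violate a single cap (substitute x_i' = x_i − (cap_i+1)): x_1 ≥ 6 gives C(5,3) = 10; x_2 ≥ 7 gives C(4,3) = 4; x_3 ≥ 5 gives C(6,3) = 20; x_4 ≥ 4 gives C(7,3) = 35. Together 69.
No two caps can be exceeded simultaneously, so the pair terms are all 0.
By inclusion–exclusion the count is 165 − 69 + 0 = 96.

96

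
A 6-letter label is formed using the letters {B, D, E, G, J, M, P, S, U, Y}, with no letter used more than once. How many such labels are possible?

This is a permutation of 6 out of 10: P(10,6) = 10!/4!.
That product is 10 × 9 × 8 × 7 × 6 × 5 = 151200.

151200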